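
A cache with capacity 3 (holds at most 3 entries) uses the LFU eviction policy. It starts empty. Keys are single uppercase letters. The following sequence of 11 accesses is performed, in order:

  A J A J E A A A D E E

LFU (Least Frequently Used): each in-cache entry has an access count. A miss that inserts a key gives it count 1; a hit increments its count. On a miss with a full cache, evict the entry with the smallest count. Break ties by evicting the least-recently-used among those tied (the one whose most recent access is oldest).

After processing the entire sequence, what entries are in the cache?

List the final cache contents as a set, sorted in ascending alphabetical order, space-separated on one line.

Answer: A E J

Derivation:
LFU simulation (capacity=3):
  1. access A: MISS. Cache: [A(c=1)]
  2. access J: MISS. Cache: [A(c=1) J(c=1)]
  3. access A: HIT, count now 2. Cache: [J(c=1) A(c=2)]
  4. access J: HIT, count now 2. Cache: [A(c=2) J(c=2)]
  5. access E: MISS. Cache: [E(c=1) A(c=2) J(c=2)]
  6. access A: HIT, count now 3. Cache: [E(c=1) J(c=2) A(c=3)]
  7. access A: HIT, count now 4. Cache: [E(c=1) J(c=2) A(c=4)]
  8. access A: HIT, count now 5. Cache: [E(c=1) J(c=2) A(c=5)]
  9. access D: MISS, evict E(c=1). Cache: [D(c=1) J(c=2) A(c=5)]
  10. access E: MISS, evict D(c=1). Cache: [E(c=1) J(c=2) A(c=5)]
  11. access E: HIT, count now 2. Cache: [J(c=2) E(c=2) A(c=5)]
Total: 6 hits, 5 misses, 2 evictions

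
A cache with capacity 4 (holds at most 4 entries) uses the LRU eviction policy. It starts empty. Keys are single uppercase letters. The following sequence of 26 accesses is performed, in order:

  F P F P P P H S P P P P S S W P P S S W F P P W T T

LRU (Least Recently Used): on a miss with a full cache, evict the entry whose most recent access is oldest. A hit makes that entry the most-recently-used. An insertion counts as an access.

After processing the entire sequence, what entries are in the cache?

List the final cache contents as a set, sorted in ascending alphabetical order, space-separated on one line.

Answer: F P T W

Derivation:
LRU simulation (capacity=4):
  1. access F: MISS. Cache (LRU->MRU): [F]
  2. access P: MISS. Cache (LRU->MRU): [F P]
  3. access F: HIT. Cache (LRU->MRU): [P F]
  4. access P: HIT. Cache (LRU->MRU): [F P]
  5. access P: HIT. Cache (LRU->MRU): [F P]
  6. access P: HIT. Cache (LRU->MRU): [F P]
  7. access H: MISS. Cache (LRU->MRU): [F P H]
  8. access S: MISS. Cache (LRU->MRU): [F P H S]
  9. access P: HIT. Cache (LRU->MRU): [F H S P]
  10. access P: HIT. Cache (LRU->MRU): [F H S P]
  11. access P: HIT. Cache (LRU->MRU): [F H S P]
  12. access P: HIT. Cache (LRU->MRU): [F H S P]
  13. access S: HIT. Cache (LRU->MRU): [F H P S]
  14. access S: HIT. Cache (LRU->MRU): [F H P S]
  15. access W: MISS, evict F. Cache (LRU->MRU): [H P S W]
  16. access P: HIT. Cache (LRU->MRU): [H S W P]
  17. access P: HIT. Cache (LRU->MRU): [H S W P]
  18. access S: HIT. Cache (LRU->MRU): [H W P S]
  19. access S: HIT. Cache (LRU->MRU): [H W P S]
  20. access W: HIT. Cache (LRU->MRU): [H P S W]
  21. access F: MISS, evict H. Cache (LRU->MRU): [P S W F]
  22. access P: HIT. Cache (LRU->MRU): [S W F P]
  23. access P: HIT. Cache (LRU->MRU): [S W F P]
  24. access W: HIT. Cache (LRU->MRU): [S F P W]
  25. access T: MISS, evict S. Cache (LRU->MRU): [F P W T]
  26. access T: HIT. Cache (LRU->MRU): [F P W T]
Total: 19 hits, 7 misses, 3 evictions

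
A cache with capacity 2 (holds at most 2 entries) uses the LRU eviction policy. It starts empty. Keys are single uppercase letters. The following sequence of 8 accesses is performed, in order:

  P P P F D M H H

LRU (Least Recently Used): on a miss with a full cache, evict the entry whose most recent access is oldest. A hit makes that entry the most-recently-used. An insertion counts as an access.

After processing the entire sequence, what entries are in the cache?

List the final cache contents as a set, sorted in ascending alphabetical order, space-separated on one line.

LRU simulation (capacity=2):
  1. access P: MISS. Cache (LRU->MRU): [P]
  2. access P: HIT. Cache (LRU->MRU): [P]
  3. access P: HIT. Cache (LRU->MRU): [P]
  4. access F: MISS. Cache (LRU->MRU): [P F]
  5. access D: MISS, evict P. Cache (LRU->MRU): [F D]
  6. access M: MISS, evict F. Cache (LRU->MRU): [D M]
  7. access H: MISS, evict D. Cache (LRU->MRU): [M H]
  8. access H: HIT. Cache (LRU->MRU): [M H]
Total: 3 hits, 5 misses, 3 evictions

Answer: H M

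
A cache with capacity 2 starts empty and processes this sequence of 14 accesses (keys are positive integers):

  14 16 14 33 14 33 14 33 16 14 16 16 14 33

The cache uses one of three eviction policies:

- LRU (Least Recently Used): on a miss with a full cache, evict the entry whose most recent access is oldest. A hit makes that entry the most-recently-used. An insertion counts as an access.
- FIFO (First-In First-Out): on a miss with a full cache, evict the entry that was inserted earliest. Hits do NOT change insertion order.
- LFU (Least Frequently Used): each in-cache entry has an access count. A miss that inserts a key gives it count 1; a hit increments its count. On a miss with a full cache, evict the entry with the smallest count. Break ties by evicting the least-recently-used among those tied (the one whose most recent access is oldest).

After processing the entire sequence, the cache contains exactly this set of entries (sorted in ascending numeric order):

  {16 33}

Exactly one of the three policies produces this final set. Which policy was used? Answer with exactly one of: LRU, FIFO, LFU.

Answer: FIFO

Derivation:
Simulating under each policy and comparing final sets:
  LRU: final set = {14 33} -> differs
  FIFO: final set = {16 33} -> MATCHES target
  LFU: final set = {14 33} -> differs
Only FIFO produces the target set.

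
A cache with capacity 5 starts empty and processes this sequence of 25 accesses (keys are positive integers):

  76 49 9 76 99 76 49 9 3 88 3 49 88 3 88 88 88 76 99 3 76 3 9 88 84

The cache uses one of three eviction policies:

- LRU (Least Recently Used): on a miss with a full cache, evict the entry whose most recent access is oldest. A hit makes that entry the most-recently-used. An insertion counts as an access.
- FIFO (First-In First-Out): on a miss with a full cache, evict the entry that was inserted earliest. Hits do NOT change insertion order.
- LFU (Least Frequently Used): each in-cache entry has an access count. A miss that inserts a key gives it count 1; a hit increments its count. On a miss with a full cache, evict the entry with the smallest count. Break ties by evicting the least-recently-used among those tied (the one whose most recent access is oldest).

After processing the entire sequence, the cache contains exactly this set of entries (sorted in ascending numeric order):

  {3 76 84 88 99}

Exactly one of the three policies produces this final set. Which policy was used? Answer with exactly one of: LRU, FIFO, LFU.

Simulating under each policy and comparing final sets:
  LRU: final set = {3 9 76 84 88} -> differs
  FIFO: final set = {3 76 84 88 99} -> MATCHES target
  LFU: final set = {3 49 76 84 88} -> differs
Only FIFO produces the target set.

Answer: FIFO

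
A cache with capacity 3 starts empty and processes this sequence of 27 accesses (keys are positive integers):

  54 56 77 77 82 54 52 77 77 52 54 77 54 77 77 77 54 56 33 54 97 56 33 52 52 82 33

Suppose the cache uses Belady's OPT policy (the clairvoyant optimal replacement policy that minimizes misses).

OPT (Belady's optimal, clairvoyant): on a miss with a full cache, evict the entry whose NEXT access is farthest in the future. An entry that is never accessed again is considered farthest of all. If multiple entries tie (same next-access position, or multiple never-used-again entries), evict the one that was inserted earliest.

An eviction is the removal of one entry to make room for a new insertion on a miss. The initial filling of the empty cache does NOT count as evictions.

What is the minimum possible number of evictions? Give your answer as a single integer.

Answer: 7

Derivation:
OPT (Belady) simulation (capacity=3):
  1. access 54: MISS. Cache: [54]
  2. access 56: MISS. Cache: [54 56]
  3. access 77: MISS. Cache: [54 56 77]
  4. access 77: HIT. Next use of 77: step 8. Cache: [54 56 77]
  5. access 82: MISS, evict 56 (next use: step 18). Cache: [54 77 82]
  6. access 54: HIT. Next use of 54: step 11. Cache: [54 77 82]
  7. access 52: MISS, evict 82 (next use: step 26). Cache: [54 77 52]
  8. access 77: HIT. Next use of 77: step 9. Cache: [54 77 52]
  9. access 77: HIT. Next use of 77: step 12. Cache: [54 77 52]
  10. access 52: HIT. Next use of 52: step 24. Cache: [54 77 52]
  11. access 54: HIT. Next use of 54: step 13. Cache: [54 77 52]
  12. access 77: HIT. Next use of 77: step 14. Cache: [54 77 52]
  13. access 54: HIT. Next use of 54: step 17. Cache: [54 77 52]
  14. access 77: HIT. Next use of 77: step 15. Cache: [54 77 52]
  15. access 77: HIT. Next use of 77: step 16. Cache: [54 77 52]
  16. access 77: HIT. Next use of 77: never. Cache: [54 77 52]
  17. access 54: HIT. Next use of 54: step 20. Cache: [54 77 52]
  18. access 56: MISS, evict 77 (next use: never). Cache: [54 52 56]
  19. access 33: MISS, evict 52 (next use: step 24). Cache: [54 56 33]
  20. access 54: HIT. Next use of 54: never. Cache: [54 56 33]
  21. access 97: MISS, evict 54 (next use: never). Cache: [56 33 97]
  22. access 56: HIT. Next use of 56: never. Cache: [56 33 97]
  23. access 33: HIT. Next use of 33: step 27. Cache: [56 33 97]
  24. access 52: MISS, evict 56 (next use: never). Cache: [33 97 52]
  25. access 52: HIT. Next use of 52: never. Cache: [33 97 52]
  26. access 82: MISS, evict 97 (next use: never). Cache: [33 52 82]
  27. access 33: HIT. Next use of 33: never. Cache: [33 52 82]
Total: 17 hits, 10 misses, 7 evictions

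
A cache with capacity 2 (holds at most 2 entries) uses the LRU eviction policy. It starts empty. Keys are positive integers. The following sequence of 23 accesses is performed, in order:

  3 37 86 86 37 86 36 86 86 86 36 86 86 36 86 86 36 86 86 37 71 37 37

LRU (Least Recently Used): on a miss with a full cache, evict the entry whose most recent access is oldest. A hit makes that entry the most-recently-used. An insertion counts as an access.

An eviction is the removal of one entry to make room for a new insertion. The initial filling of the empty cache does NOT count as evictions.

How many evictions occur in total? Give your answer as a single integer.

Answer: 4

Derivation:
LRU simulation (capacity=2):
  1. access 3: MISS. Cache (LRU->MRU): [3]
  2. access 37: MISS. Cache (LRU->MRU): [3 37]
  3. access 86: MISS, evict 3. Cache (LRU->MRU): [37 86]
  4. access 86: HIT. Cache (LRU->MRU): [37 86]
  5. access 37: HIT. Cache (LRU->MRU): [86 37]
  6. access 86: HIT. Cache (LRU->MRU): [37 86]
  7. access 36: MISS, evict 37. Cache (LRU->MRU): [86 36]
  8. access 86: HIT. Cache (LRU->MRU): [36 86]
  9. access 86: HIT. Cache (LRU->MRU): [36 86]
  10. access 86: HIT. Cache (LRU->MRU): [36 86]
  11. access 36: HIT. Cache (LRU->MRU): [86 36]
  12. access 86: HIT. Cache (LRU->MRU): [36 86]
  13. access 86: HIT. Cache (LRU->MRU): [36 86]
  14. access 36: HIT. Cache (LRU->MRU): [86 36]
  15. access 86: HIT. Cache (LRU->MRU): [36 86]
  16. access 86: HIT. Cache (LRU->MRU): [36 86]
  17. access 36: HIT. Cache (LRU->MRU): [86 36]
  18. access 86: HIT. Cache (LRU->MRU): [36 86]
  19. access 86: HIT. Cache (LRU->MRU): [36 86]
  20. access 37: MISS, evict 36. Cache (LRU->MRU): [86 37]
  21. access 71: MISS, evict 86. Cache (LRU->MRU): [37 71]
  22. access 37: HIT. Cache (LRU->MRU): [71 37]
  23. access 37: HIT. Cache (LRU->MRU): [71 37]
Total: 17 hits, 6 misses, 4 evictions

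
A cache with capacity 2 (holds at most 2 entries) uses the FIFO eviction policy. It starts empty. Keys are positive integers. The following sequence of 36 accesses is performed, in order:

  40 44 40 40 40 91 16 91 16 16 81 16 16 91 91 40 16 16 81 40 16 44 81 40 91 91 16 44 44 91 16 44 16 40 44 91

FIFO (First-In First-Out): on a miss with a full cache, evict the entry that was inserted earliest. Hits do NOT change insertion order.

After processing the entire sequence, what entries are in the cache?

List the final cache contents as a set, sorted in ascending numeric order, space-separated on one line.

Answer: 40 91

Derivation:
FIFO simulation (capacity=2):
  1. access 40: MISS. Cache (old->new): [40]
  2. access 44: MISS. Cache (old->new): [40 44]
  3. access 40: HIT. Cache (old->new): [40 44]
  4. access 40: HIT. Cache (old->new): [40 44]
  5. access 40: HIT. Cache (old->new): [40 44]
  6. access 91: MISS, evict 40. Cache (old->new): [44 91]
  7. access 16: MISS, evict 44. Cache (old->new): [91 16]
  8. access 91: HIT. Cache (old->new): [91 16]
  9. access 16: HIT. Cache (old->new): [91 16]
  10. access 16: HIT. Cache (old->new): [91 16]
  11. access 81: MISS, evict 91. Cache (old->new): [16 81]
  12. access 16: HIT. Cache (old->new): [16 81]
  13. access 16: HIT. Cache (old->new): [16 81]
  14. access 91: MISS, evict 16. Cache (old->new): [81 91]
  15. access 91: HIT. Cache (old->new): [81 91]
  16. access 40: MISS, evict 81. Cache (old->new): [91 40]
  17. access 16: MISS, evict 91. Cache (old->new): [40 16]
  18. access 16: HIT. Cache (old->new): [40 16]
  19. access 81: MISS, evict 40. Cache (old->new): [16 81]
  20. access 40: MISS, evict 16. Cache (old->new): [81 40]
  21. access 16: MISS, evict 81. Cache (old->new): [40 16]
  22. access 44: MISS, evict 40. Cache (old->new): [16 44]
  23. access 81: MISS, evict 16. Cache (old->new): [44 81]
  24. access 40: MISS, evict 44. Cache (old->new): [81 40]
  25. access 91: MISS, evict 81. Cache (old->new): [40 91]
  26. access 91: HIT. Cache (old->new): [40 91]
  27. access 16: MISS, evict 40. Cache (old->new): [91 16]
  28. access 44: MISS, evict 91. Cache (old->new): [16 44]
  29. access 44: HIT. Cache (old->new): [16 44]
  30. access 91: MISS, evict 16. Cache (old->new): [44 91]
  31. access 16: MISS, evict 44. Cache (old->new): [91 16]
  32. access 44: MISS, evict 91. Cache (old->new): [16 44]
  33. access 16: HIT. Cache (old->new): [16 44]
  34. access 40: MISS, evict 16. Cache (old->new): [44 40]
  35. access 44: HIT. Cache (old->new): [44 40]
  36. access 91: MISS, evict 44. Cache (old->new): [40 91]
Total: 14 hits, 22 misses, 20 evictions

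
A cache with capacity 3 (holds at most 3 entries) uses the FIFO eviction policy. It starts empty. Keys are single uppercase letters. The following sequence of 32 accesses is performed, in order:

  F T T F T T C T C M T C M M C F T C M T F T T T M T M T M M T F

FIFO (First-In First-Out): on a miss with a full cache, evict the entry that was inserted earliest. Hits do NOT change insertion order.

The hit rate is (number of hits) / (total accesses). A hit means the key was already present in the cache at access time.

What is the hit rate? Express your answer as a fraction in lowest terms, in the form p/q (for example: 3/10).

FIFO simulation (capacity=3):
  1. access F: MISS. Cache (old->new): [F]
  2. access T: MISS. Cache (old->new): [F T]
  3. access T: HIT. Cache (old->new): [F T]
  4. access F: HIT. Cache (old->new): [F T]
  5. access T: HIT. Cache (old->new): [F T]
  6. access T: HIT. Cache (old->new): [F T]
  7. access C: MISS. Cache (old->new): [F T C]
  8. access T: HIT. Cache (old->new): [F T C]
  9. access C: HIT. Cache (old->new): [F T C]
  10. access M: MISS, evict F. Cache (old->new): [T C M]
  11. access T: HIT. Cache (old->new): [T C M]
  12. access C: HIT. Cache (old->new): [T C M]
  13. access M: HIT. Cache (old->new): [T C M]
  14. access M: HIT. Cache (old->new): [T C M]
  15. access C: HIT. Cache (old->new): [T C M]
  16. access F: MISS, evict T. Cache (old->new): [C M F]
  17. access T: MISS, evict C. Cache (old->new): [M F T]
  18. access C: MISS, evict M. Cache (old->new): [F T C]
  19. access M: MISS, evict F. Cache (old->new): [T C M]
  20. access T: HIT. Cache (old->new): [T C M]
  21. access F: MISS, evict T. Cache (old->new): [C M F]
  22. access T: MISS, evict C. Cache (old->new): [M F T]
  23. access T: HIT. Cache (old->new): [M F T]
  24. access T: HIT. Cache (old->new): [M F T]
  25. access M: HIT. Cache (old->new): [M F T]
  26. access T: HIT. Cache (old->new): [M F T]
  27. access M: HIT. Cache (old->new): [M F T]
  28. access T: HIT. Cache (old->new): [M F T]
  29. access M: HIT. Cache (old->new): [M F T]
  30. access M: HIT. Cache (old->new): [M F T]
  31. access T: HIT. Cache (old->new): [M F T]
  32. access F: HIT. Cache (old->new): [M F T]
Total: 22 hits, 10 misses, 7 evictions

Hit rate = 22/32 = 11/16

Answer: 11/16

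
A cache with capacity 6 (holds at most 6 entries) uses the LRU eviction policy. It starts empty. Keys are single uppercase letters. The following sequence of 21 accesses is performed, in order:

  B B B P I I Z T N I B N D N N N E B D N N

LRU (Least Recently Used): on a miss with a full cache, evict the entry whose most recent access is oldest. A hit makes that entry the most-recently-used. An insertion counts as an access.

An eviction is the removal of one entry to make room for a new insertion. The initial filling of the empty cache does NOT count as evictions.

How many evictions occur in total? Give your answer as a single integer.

Answer: 2

Derivation:
LRU simulation (capacity=6):
  1. access B: MISS. Cache (LRU->MRU): [B]
  2. access B: HIT. Cache (LRU->MRU): [B]
  3. access B: HIT. Cache (LRU->MRU): [B]
  4. access P: MISS. Cache (LRU->MRU): [B P]
  5. access I: MISS. Cache (LRU->MRU): [B P I]
  6. access I: HIT. Cache (LRU->MRU): [B P I]
  7. access Z: MISS. Cache (LRU->MRU): [B P I Z]
  8. access T: MISS. Cache (LRU->MRU): [B P I Z T]
  9. access N: MISS. Cache (LRU->MRU): [B P I Z T N]
  10. access I: HIT. Cache (LRU->MRU): [B P Z T N I]
  11. access B: HIT. Cache (LRU->MRU): [P Z T N I B]
  12. access N: HIT. Cache (LRU->MRU): [P Z T I B N]
  13. access D: MISS, evict P. Cache (LRU->MRU): [Z T I B N D]
  14. access N: HIT. Cache (LRU->MRU): [Z T I B D N]
  15. access N: HIT. Cache (LRU->MRU): [Z T I B D N]
  16. access N: HIT. Cache (LRU->MRU): [Z T I B D N]
  17. access E: MISS, evict Z. Cache (LRU->MRU): [T I B D N E]
  18. access B: HIT. Cache (LRU->MRU): [T I D N E B]
  19. access D: HIT. Cache (LRU->MRU): [T I N E B D]
  20. access N: HIT. Cache (LRU->MRU): [T I E B D N]
  21. access N: HIT. Cache (LRU->MRU): [T I E B D N]
Total: 13 hits, 8 misses, 2 evictions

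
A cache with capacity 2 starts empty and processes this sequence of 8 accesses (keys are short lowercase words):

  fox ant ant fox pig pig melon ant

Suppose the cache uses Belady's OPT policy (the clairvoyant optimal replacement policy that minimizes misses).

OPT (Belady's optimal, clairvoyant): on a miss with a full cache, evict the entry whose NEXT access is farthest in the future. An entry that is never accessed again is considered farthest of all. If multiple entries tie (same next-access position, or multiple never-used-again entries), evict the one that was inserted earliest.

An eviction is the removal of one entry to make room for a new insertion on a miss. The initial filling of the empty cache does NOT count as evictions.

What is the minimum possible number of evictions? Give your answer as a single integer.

OPT (Belady) simulation (capacity=2):
  1. access fox: MISS. Cache: [fox]
  2. access ant: MISS. Cache: [fox ant]
  3. access ant: HIT. Next use of ant: step 8. Cache: [fox ant]
  4. access fox: HIT. Next use of fox: never. Cache: [fox ant]
  5. access pig: MISS, evict fox (next use: never). Cache: [ant pig]
  6. access pig: HIT. Next use of pig: never. Cache: [ant pig]
  7. access melon: MISS, evict pig (next use: never). Cache: [ant melon]
  8. access ant: HIT. Next use of ant: never. Cache: [ant melon]
Total: 4 hits, 4 misses, 2 evictions

Answer: 2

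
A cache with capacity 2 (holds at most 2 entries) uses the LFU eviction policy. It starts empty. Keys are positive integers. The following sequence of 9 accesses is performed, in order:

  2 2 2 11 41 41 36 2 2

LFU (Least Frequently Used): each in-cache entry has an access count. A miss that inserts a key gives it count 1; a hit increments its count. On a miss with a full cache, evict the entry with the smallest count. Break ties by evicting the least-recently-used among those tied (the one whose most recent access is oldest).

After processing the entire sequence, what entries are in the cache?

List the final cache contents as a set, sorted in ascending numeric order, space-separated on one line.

Answer: 2 36

Derivation:
LFU simulation (capacity=2):
  1. access 2: MISS. Cache: [2(c=1)]
  2. access 2: HIT, count now 2. Cache: [2(c=2)]
  3. access 2: HIT, count now 3. Cache: [2(c=3)]
  4. access 11: MISS. Cache: [11(c=1) 2(c=3)]
  5. access 41: MISS, evict 11(c=1). Cache: [41(c=1) 2(c=3)]
  6. access 41: HIT, count now 2. Cache: [41(c=2) 2(c=3)]
  7. access 36: MISS, evict 41(c=2). Cache: [36(c=1) 2(c=3)]
  8. access 2: HIT, count now 4. Cache: [36(c=1) 2(c=4)]
  9. access 2: HIT, count now 5. Cache: [36(c=1) 2(c=5)]
Total: 5 hits, 4 misses, 2 evictions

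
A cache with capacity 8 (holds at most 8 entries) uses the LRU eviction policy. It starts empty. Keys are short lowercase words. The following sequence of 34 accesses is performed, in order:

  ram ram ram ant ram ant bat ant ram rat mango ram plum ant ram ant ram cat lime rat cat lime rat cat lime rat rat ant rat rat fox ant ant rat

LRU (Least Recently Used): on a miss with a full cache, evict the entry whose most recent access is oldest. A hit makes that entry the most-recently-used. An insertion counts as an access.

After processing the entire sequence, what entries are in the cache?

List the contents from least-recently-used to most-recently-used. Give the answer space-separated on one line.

LRU simulation (capacity=8):
  1. access ram: MISS. Cache (LRU->MRU): [ram]
  2. access ram: HIT. Cache (LRU->MRU): [ram]
  3. access ram: HIT. Cache (LRU->MRU): [ram]
  4. access ant: MISS. Cache (LRU->MRU): [ram ant]
  5. access ram: HIT. Cache (LRU->MRU): [ant ram]
  6. access ant: HIT. Cache (LRU->MRU): [ram ant]
  7. access bat: MISS. Cache (LRU->MRU): [ram ant bat]
  8. access ant: HIT. Cache (LRU->MRU): [ram bat ant]
  9. access ram: HIT. Cache (LRU->MRU): [bat ant ram]
  10. access rat: MISS. Cache (LRU->MRU): [bat ant ram rat]
  11. access mango: MISS. Cache (LRU->MRU): [bat ant ram rat mango]
  12. access ram: HIT. Cache (LRU->MRU): [bat ant rat mango ram]
  13. access plum: MISS. Cache (LRU->MRU): [bat ant rat mango ram plum]
  14. access ant: HIT. Cache (LRU->MRU): [bat rat mango ram plum ant]
  15. access ram: HIT. Cache (LRU->MRU): [bat rat mango plum ant ram]
  16. access ant: HIT. Cache (LRU->MRU): [bat rat mango plum ram ant]
  17. access ram: HIT. Cache (LRU->MRU): [bat rat mango plum ant ram]
  18. access cat: MISS. Cache (LRU->MRU): [bat rat mango plum ant ram cat]
  19. access lime: MISS. Cache (LRU->MRU): [bat rat mango plum ant ram cat lime]
  20. access rat: HIT. Cache (LRU->MRU): [bat mango plum ant ram cat lime rat]
  21. access cat: HIT. Cache (LRU->MRU): [bat mango plum ant ram lime rat cat]
  22. access lime: HIT. Cache (LRU->MRU): [bat mango plum ant ram rat cat lime]
  23. access rat: HIT. Cache (LRU->MRU): [bat mango plum ant ram cat lime rat]
  24. access cat: HIT. Cache (LRU->MRU): [bat mango plum ant ram lime rat cat]
  25. access lime: HIT. Cache (LRU->MRU): [bat mango plum ant ram rat cat lime]
  26. access rat: HIT. Cache (LRU->MRU): [bat mango plum ant ram cat lime rat]
  27. access rat: HIT. Cache (LRU->MRU): [bat mango plum ant ram cat lime rat]
  28. access ant: HIT. Cache (LRU->MRU): [bat mango plum ram cat lime rat ant]
  29. access rat: HIT. Cache (LRU->MRU): [bat mango plum ram cat lime ant rat]
  30. access rat: HIT. Cache (LRU->MRU): [bat mango plum ram cat lime ant rat]
  31. access fox: MISS, evict bat. Cache (LRU->MRU): [mango plum ram cat lime ant rat fox]
  32. access ant: HIT. Cache (LRU->MRU): [mango plum ram cat lime rat fox ant]
  33. access ant: HIT. Cache (LRU->MRU): [mango plum ram cat lime rat fox ant]
  34. access rat: HIT. Cache (LRU->MRU): [mango plum ram cat lime fox ant rat]
Total: 25 hits, 9 misses, 1 evictions

Answer: mango plum ram cat lime fox ant rat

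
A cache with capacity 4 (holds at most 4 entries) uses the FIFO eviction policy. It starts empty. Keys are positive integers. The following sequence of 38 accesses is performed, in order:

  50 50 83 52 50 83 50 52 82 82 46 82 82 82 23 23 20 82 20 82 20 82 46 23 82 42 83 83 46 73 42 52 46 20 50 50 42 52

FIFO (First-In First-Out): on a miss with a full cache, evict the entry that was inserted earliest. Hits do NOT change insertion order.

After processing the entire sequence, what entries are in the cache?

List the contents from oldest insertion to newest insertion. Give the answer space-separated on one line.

FIFO simulation (capacity=4):
  1. access 50: MISS. Cache (old->new): [50]
  2. access 50: HIT. Cache (old->new): [50]
  3. access 83: MISS. Cache (old->new): [50 83]
  4. access 52: MISS. Cache (old->new): [50 83 52]
  5. access 50: HIT. Cache (old->new): [50 83 52]
  6. access 83: HIT. Cache (old->new): [50 83 52]
  7. access 50: HIT. Cache (old->new): [50 83 52]
  8. access 52: HIT. Cache (old->new): [50 83 52]
  9. access 82: MISS. Cache (old->new): [50 83 52 82]
  10. access 82: HIT. Cache (old->new): [50 83 52 82]
  11. access 46: MISS, evict 50. Cache (old->new): [83 52 82 46]
  12. access 82: HIT. Cache (old->new): [83 52 82 46]
  13. access 82: HIT. Cache (old->new): [83 52 82 46]
  14. access 82: HIT. Cache (old->new): [83 52 82 46]
  15. access 23: MISS, evict 83. Cache (old->new): [52 82 46 23]
  16. access 23: HIT. Cache (old->new): [52 82 46 23]
  17. access 20: MISS, evict 52. Cache (old->new): [82 46 23 20]
  18. access 82: HIT. Cache (old->new): [82 46 23 20]
  19. access 20: HIT. Cache (old->new): [82 46 23 20]
  20. access 82: HIT. Cache (old->new): [82 46 23 20]
  21. access 20: HIT. Cache (old->new): [82 46 23 20]
  22. access 82: HIT. Cache (old->new): [82 46 23 20]
  23. access 46: HIT. Cache (old->new): [82 46 23 20]
  24. access 23: HIT. Cache (old->new): [82 46 23 20]
  25. access 82: HIT. Cache (old->new): [82 46 23 20]
  26. access 42: MISS, evict 82. Cache (old->new): [46 23 20 42]
  27. access 83: MISS, evict 46. Cache (old->new): [23 20 42 83]
  28. access 83: HIT. Cache (old->new): [23 20 42 83]
  29. access 46: MISS, evict 23. Cache (old->new): [20 42 83 46]
  30. access 73: MISS, evict 20. Cache (old->new): [42 83 46 73]
  31. access 42: HIT. Cache (old->new): [42 83 46 73]
  32. access 52: MISS, evict 42. Cache (old->new): [83 46 73 52]
  33. access 46: HIT. Cache (old->new): [83 46 73 52]
  34. access 20: MISS, evict 83. Cache (old->new): [46 73 52 20]
  35. access 50: MISS, evict 46. Cache (old->new): [73 52 20 50]
  36. access 50: HIT. Cache (old->new): [73 52 20 50]
  37. access 42: MISS, evict 73. Cache (old->new): [52 20 50 42]
  38. access 52: HIT. Cache (old->new): [52 20 50 42]
Total: 23 hits, 15 misses, 11 evictions

Answer: 52 20 50 42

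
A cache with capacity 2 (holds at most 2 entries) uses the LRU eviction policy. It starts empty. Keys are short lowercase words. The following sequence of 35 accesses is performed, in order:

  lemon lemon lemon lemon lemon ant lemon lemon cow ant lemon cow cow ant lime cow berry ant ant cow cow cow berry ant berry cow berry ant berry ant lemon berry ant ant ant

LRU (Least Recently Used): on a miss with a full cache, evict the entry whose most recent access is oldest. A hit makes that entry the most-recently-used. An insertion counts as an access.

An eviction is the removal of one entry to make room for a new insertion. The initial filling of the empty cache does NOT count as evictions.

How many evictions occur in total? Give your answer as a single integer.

LRU simulation (capacity=2):
  1. access lemon: MISS. Cache (LRU->MRU): [lemon]
  2. access lemon: HIT. Cache (LRU->MRU): [lemon]
  3. access lemon: HIT. Cache (LRU->MRU): [lemon]
  4. access lemon: HIT. Cache (LRU->MRU): [lemon]
  5. access lemon: HIT. Cache (LRU->MRU): [lemon]
  6. access ant: MISS. Cache (LRU->MRU): [lemon ant]
  7. access lemon: HIT. Cache (LRU->MRU): [ant lemon]
  8. access lemon: HIT. Cache (LRU->MRU): [ant lemon]
  9. access cow: MISS, evict ant. Cache (LRU->MRU): [lemon cow]
  10. access ant: MISS, evict lemon. Cache (LRU->MRU): [cow ant]
  11. access lemon: MISS, evict cow. Cache (LRU->MRU): [ant lemon]
  12. access cow: MISS, evict ant. Cache (LRU->MRU): [lemon cow]
  13. access cow: HIT. Cache (LRU->MRU): [lemon cow]
  14. access ant: MISS, evict lemon. Cache (LRU->MRU): [cow ant]
  15. access lime: MISS, evict cow. Cache (LRU->MRU): [ant lime]
  16. access cow: MISS, evict ant. Cache (LRU->MRU): [lime cow]
  17. access berry: MISS, evict lime. Cache (LRU->MRU): [cow berry]
  18. access ant: MISS, evict cow. Cache (LRU->MRU): [berry ant]
  19. access ant: HIT. Cache (LRU->MRU): [berry ant]
  20. access cow: MISS, evict berry. Cache (LRU->MRU): [ant cow]
  21. access cow: HIT. Cache (LRU->MRU): [ant cow]
  22. access cow: HIT. Cache (LRU->MRU): [ant cow]
  23. access berry: MISS, evict ant. Cache (LRU->MRU): [cow berry]
  24. access ant: MISS, evict cow. Cache (LRU->MRU): [berry ant]
  25. access berry: HIT. Cache (LRU->MRU): [ant berry]
  26. access cow: MISS, evict ant. Cache (LRU->MRU): [berry cow]
  27. access berry: HIT. Cache (LRU->MRU): [cow berry]
  28. access ant: MISS, evict cow. Cache (LRU->MRU): [berry ant]
  29. access berry: HIT. Cache (LRU->MRU): [ant berry]
  30. access ant: HIT. Cache (LRU->MRU): [berry ant]
  31. access lemon: MISS, evict berry. Cache (LRU->MRU): [ant lemon]
  32. access berry: MISS, evict ant. Cache (LRU->MRU): [lemon berry]
  33. access ant: MISS, evict lemon. Cache (LRU->MRU): [berry ant]
  34. access ant: HIT. Cache (LRU->MRU): [berry ant]
  35. access ant: HIT. Cache (LRU->MRU): [berry ant]
Total: 16 hits, 19 misses, 17 evictions

Answer: 17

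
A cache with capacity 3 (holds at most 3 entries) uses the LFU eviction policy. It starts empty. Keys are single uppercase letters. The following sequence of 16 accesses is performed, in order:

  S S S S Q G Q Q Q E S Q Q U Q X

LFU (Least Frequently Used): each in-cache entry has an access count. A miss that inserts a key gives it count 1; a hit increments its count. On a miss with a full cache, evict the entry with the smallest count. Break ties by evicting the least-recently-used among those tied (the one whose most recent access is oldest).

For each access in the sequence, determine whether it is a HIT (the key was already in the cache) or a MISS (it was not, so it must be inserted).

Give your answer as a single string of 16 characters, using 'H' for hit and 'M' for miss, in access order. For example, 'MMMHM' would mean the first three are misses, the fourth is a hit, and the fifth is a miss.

LFU simulation (capacity=3):
  1. access S: MISS. Cache: [S(c=1)]
  2. access S: HIT, count now 2. Cache: [S(c=2)]
  3. access S: HIT, count now 3. Cache: [S(c=3)]
  4. access S: HIT, count now 4. Cache: [S(c=4)]
  5. access Q: MISS. Cache: [Q(c=1) S(c=4)]
  6. access G: MISS. Cache: [Q(c=1) G(c=1) S(c=4)]
  7. access Q: HIT, count now 2. Cache: [G(c=1) Q(c=2) S(c=4)]
  8. access Q: HIT, count now 3. Cache: [G(c=1) Q(c=3) S(c=4)]
  9. access Q: HIT, count now 4. Cache: [G(c=1) S(c=4) Q(c=4)]
  10. access E: MISS, evict G(c=1). Cache: [E(c=1) S(c=4) Q(c=4)]
  11. access S: HIT, count now 5. Cache: [E(c=1) Q(c=4) S(c=5)]
  12. access Q: HIT, count now 5. Cache: [E(c=1) S(c=5) Q(c=5)]
  13. access Q: HIT, count now 6. Cache: [E(c=1) S(c=5) Q(c=6)]
  14. access U: MISS, evict E(c=1). Cache: [U(c=1) S(c=5) Q(c=6)]
  15. access Q: HIT, count now 7. Cache: [U(c=1) S(c=5) Q(c=7)]
  16. access X: MISS, evict U(c=1). Cache: [X(c=1) S(c=5) Q(c=7)]
Total: 10 hits, 6 misses, 3 evictions

Answer: MHHHMMHHHMHHHMHM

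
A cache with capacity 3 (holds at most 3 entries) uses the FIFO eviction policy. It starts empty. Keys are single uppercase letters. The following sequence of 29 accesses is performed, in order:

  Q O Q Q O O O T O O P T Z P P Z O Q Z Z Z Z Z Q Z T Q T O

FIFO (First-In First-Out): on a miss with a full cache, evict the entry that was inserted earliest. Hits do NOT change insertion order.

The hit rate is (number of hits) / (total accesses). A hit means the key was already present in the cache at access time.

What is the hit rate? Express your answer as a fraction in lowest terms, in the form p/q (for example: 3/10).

Answer: 21/29

Derivation:
FIFO simulation (capacity=3):
  1. access Q: MISS. Cache (old->new): [Q]
  2. access O: MISS. Cache (old->new): [Q O]
  3. access Q: HIT. Cache (old->new): [Q O]
  4. access Q: HIT. Cache (old->new): [Q O]
  5. access O: HIT. Cache (old->new): [Q O]
  6. access O: HIT. Cache (old->new): [Q O]
  7. access O: HIT. Cache (old->new): [Q O]
  8. access T: MISS. Cache (old->new): [Q O T]
  9. access O: HIT. Cache (old->new): [Q O T]
  10. access O: HIT. Cache (old->new): [Q O T]
  11. access P: MISS, evict Q. Cache (old->new): [O T P]
  12. access T: HIT. Cache (old->new): [O T P]
  13. access Z: MISS, evict O. Cache (old->new): [T P Z]
  14. access P: HIT. Cache (old->new): [T P Z]
  15. access P: HIT. Cache (old->new): [T P Z]
  16. access Z: HIT. Cache (old->new): [T P Z]
  17. access O: MISS, evict T. Cache (old->new): [P Z O]
  18. access Q: MISS, evict P. Cache (old->new): [Z O Q]
  19. access Z: HIT. Cache (old->new): [Z O Q]
  20. access Z: HIT. Cache (old->new): [Z O Q]
  21. access Z: HIT. Cache (old->new): [Z O Q]
  22. access Z: HIT. Cache (old->new): [Z O Q]
  23. access Z: HIT. Cache (old->new): [Z O Q]
  24. access Q: HIT. Cache (old->new): [Z O Q]
  25. access Z: HIT. Cache (old->new): [Z O Q]
  26. access T: MISS, evict Z. Cache (old->new): [O Q T]
  27. access Q: HIT. Cache (old->new): [O Q T]
  28. access T: HIT. Cache (old->new): [O Q T]
  29. access O: HIT. Cache (old->new): [O Q T]
Total: 21 hits, 8 misses, 5 evictions

Hit rate = 21/29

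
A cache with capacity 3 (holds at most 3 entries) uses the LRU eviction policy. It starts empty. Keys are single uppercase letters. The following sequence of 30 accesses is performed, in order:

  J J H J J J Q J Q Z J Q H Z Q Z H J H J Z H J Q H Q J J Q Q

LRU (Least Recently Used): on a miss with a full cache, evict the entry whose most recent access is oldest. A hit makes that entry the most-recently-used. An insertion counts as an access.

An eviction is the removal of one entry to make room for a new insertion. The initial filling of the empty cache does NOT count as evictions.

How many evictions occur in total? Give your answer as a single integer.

Answer: 5

Derivation:
LRU simulation (capacity=3):
  1. access J: MISS. Cache (LRU->MRU): [J]
  2. access J: HIT. Cache (LRU->MRU): [J]
  3. access H: MISS. Cache (LRU->MRU): [J H]
  4. access J: HIT. Cache (LRU->MRU): [H J]
  5. access J: HIT. Cache (LRU->MRU): [H J]
  6. access J: HIT. Cache (LRU->MRU): [H J]
  7. access Q: MISS. Cache (LRU->MRU): [H J Q]
  8. access J: HIT. Cache (LRU->MRU): [H Q J]
  9. access Q: HIT. Cache (LRU->MRU): [H J Q]
  10. access Z: MISS, evict H. Cache (LRU->MRU): [J Q Z]
  11. access J: HIT. Cache (LRU->MRU): [Q Z J]
  12. access Q: HIT. Cache (LRU->MRU): [Z J Q]
  13. access H: MISS, evict Z. Cache (LRU->MRU): [J Q H]
  14. access Z: MISS, evict J. Cache (LRU->MRU): [Q H Z]
  15. access Q: HIT. Cache (LRU->MRU): [H Z Q]
  16. access Z: HIT. Cache (LRU->MRU): [H Q Z]
  17. access H: HIT. Cache (LRU->MRU): [Q Z H]
  18. access J: MISS, evict Q. Cache (LRU->MRU): [Z H J]
  19. access H: HIT. Cache (LRU->MRU): [Z J H]
  20. access J: HIT. Cache (LRU->MRU): [Z H J]
  21. access Z: HIT. Cache (LRU->MRU): [H J Z]
  22. access H: HIT. Cache (LRU->MRU): [J Z H]
  23. access J: HIT. Cache (LRU->MRU): [Z H J]
  24. access Q: MISS, evict Z. Cache (LRU->MRU): [H J Q]
  25. access H: HIT. Cache (LRU->MRU): [J Q H]
  26. access Q: HIT. Cache (LRU->MRU): [J H Q]
  27. access J: HIT. Cache (LRU->MRU): [H Q J]
  28. access J: HIT. Cache (LRU->MRU): [H Q J]
  29. access Q: HIT. Cache (LRU->MRU): [H J Q]
  30. access Q: HIT. Cache (LRU->MRU): [H J Q]
Total: 22 hits, 8 misses, 5 evictions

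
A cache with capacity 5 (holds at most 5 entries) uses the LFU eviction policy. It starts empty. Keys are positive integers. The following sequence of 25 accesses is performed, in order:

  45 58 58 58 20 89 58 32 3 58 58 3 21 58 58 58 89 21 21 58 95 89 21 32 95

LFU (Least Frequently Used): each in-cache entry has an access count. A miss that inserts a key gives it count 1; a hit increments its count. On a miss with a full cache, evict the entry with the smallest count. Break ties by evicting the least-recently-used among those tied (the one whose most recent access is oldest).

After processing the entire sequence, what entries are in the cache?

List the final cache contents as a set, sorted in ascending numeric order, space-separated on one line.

Answer: 3 21 58 89 95

Derivation:
LFU simulation (capacity=5):
  1. access 45: MISS. Cache: [45(c=1)]
  2. access 58: MISS. Cache: [45(c=1) 58(c=1)]
  3. access 58: HIT, count now 2. Cache: [45(c=1) 58(c=2)]
  4. access 58: HIT, count now 3. Cache: [45(c=1) 58(c=3)]
  5. access 20: MISS. Cache: [45(c=1) 20(c=1) 58(c=3)]
  6. access 89: MISS. Cache: [45(c=1) 20(c=1) 89(c=1) 58(c=3)]
  7. access 58: HIT, count now 4. Cache: [45(c=1) 20(c=1) 89(c=1) 58(c=4)]
  8. access 32: MISS. Cache: [45(c=1) 20(c=1) 89(c=1) 32(c=1) 58(c=4)]
  9. access 3: MISS, evict 45(c=1). Cache: [20(c=1) 89(c=1) 32(c=1) 3(c=1) 58(c=4)]
  10. access 58: HIT, count now 5. Cache: [20(c=1) 89(c=1) 32(c=1) 3(c=1) 58(c=5)]
  11. access 58: HIT, count now 6. Cache: [20(c=1) 89(c=1) 32(c=1) 3(c=1) 58(c=6)]
  12. access 3: HIT, count now 2. Cache: [20(c=1) 89(c=1) 32(c=1) 3(c=2) 58(c=6)]
  13. access 21: MISS, evict 20(c=1). Cache: [89(c=1) 32(c=1) 21(c=1) 3(c=2) 58(c=6)]
  14. access 58: HIT, count now 7. Cache: [89(c=1) 32(c=1) 21(c=1) 3(c=2) 58(c=7)]
  15. access 58: HIT, count now 8. Cache: [89(c=1) 32(c=1) 21(c=1) 3(c=2) 58(c=8)]
  16. access 58: HIT, count now 9. Cache: [89(c=1) 32(c=1) 21(c=1) 3(c=2) 58(c=9)]
  17. access 89: HIT, count now 2. Cache: [32(c=1) 21(c=1) 3(c=2) 89(c=2) 58(c=9)]
  18. access 21: HIT, count now 2. Cache: [32(c=1) 3(c=2) 89(c=2) 21(c=2) 58(c=9)]
  19. access 21: HIT, count now 3. Cache: [32(c=1) 3(c=2) 89(c=2) 21(c=3) 58(c=9)]
  20. access 58: HIT, count now 10. Cache: [32(c=1) 3(c=2) 89(c=2) 21(c=3) 58(c=10)]
  21. access 95: MISS, evict 32(c=1). Cache: [95(c=1) 3(c=2) 89(c=2) 21(c=3) 58(c=10)]
  22. access 89: HIT, count now 3. Cache: [95(c=1) 3(c=2) 21(c=3) 89(c=3) 58(c=10)]
  23. access 21: HIT, count now 4. Cache: [95(c=1) 3(c=2) 89(c=3) 21(c=4) 58(c=10)]
  24. access 32: MISS, evict 95(c=1). Cache: [32(c=1) 3(c=2) 89(c=3) 21(c=4) 58(c=10)]
  25. access 95: MISS, evict 32(c=1). Cache: [95(c=1) 3(c=2) 89(c=3) 21(c=4) 58(c=10)]
Total: 15 hits, 10 misses, 5 evictions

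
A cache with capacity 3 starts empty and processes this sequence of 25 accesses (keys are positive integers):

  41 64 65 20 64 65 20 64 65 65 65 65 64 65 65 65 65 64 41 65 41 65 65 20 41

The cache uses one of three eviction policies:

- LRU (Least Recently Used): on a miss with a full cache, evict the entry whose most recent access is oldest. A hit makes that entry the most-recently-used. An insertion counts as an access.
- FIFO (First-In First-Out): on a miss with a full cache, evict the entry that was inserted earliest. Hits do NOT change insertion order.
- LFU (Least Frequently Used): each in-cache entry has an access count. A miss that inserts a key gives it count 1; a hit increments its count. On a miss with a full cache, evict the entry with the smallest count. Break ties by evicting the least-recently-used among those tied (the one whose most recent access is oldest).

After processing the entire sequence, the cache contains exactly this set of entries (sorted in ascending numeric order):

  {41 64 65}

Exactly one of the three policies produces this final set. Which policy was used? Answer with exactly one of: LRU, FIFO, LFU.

Answer: LFU

Derivation:
Simulating under each policy and comparing final sets:
  LRU: final set = {20 41 65} -> differs
  FIFO: final set = {20 41 65} -> differs
  LFU: final set = {41 64 65} -> MATCHES target
Only LFU produces the target set.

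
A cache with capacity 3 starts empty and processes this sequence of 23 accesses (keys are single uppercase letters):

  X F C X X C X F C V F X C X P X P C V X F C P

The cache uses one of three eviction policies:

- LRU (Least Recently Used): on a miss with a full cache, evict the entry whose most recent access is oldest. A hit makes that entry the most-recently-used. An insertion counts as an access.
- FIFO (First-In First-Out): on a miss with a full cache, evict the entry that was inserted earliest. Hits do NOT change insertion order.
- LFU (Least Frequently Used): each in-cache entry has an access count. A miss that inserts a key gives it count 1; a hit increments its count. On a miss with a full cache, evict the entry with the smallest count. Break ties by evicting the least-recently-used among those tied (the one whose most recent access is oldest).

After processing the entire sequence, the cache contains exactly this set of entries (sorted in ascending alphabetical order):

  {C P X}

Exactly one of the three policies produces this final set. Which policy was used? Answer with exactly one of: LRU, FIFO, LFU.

Answer: LFU

Derivation:
Simulating under each policy and comparing final sets:
  LRU: final set = {C F P} -> differs
  FIFO: final set = {C F P} -> differs
  LFU: final set = {C P X} -> MATCHES target
Only LFU produces the target set.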